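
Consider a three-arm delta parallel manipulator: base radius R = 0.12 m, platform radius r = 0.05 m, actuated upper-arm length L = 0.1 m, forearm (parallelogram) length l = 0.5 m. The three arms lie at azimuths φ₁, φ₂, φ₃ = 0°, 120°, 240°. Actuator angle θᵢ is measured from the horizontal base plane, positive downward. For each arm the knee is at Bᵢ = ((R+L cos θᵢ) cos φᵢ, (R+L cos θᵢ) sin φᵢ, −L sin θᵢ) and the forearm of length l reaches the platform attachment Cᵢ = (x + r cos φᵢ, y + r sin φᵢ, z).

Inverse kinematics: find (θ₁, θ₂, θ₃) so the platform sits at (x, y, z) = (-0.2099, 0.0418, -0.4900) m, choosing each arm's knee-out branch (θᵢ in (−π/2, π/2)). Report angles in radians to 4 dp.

arm 1 (φ=0.0°): x'=-0.2099, y'=0.0418
  A=0.2799, B=-0.4900, C=(l²−L²−A²−y'²−z²)/(2L)=-0.4010
  θ1 = atan2(B,A) + arccos(C/0.5643) = 1.3092
rotate P by −φ2: (0.1411, 0.1609, -0.4900)
  A cos θ + B sin θ = C:  -0.0711·cos θ + -0.4900·sin θ = -0.1552
  √(A²+B²)=0.4951;  θ2 = -1.7150+1.8897 ≈ 0.1747
arm 3 (φ=240.0°): x'=0.0688, y'=-0.2027
  e−x'=0.0012;  (l²−L²−(e−x')²−y'²−z²)/2L = -0.2059
  θ3 = atan2(B,A) + arccos(C/0.4900) = 0.4362

θ₁ = 1.3092, θ₂ = 0.1747, θ₃ = 0.4362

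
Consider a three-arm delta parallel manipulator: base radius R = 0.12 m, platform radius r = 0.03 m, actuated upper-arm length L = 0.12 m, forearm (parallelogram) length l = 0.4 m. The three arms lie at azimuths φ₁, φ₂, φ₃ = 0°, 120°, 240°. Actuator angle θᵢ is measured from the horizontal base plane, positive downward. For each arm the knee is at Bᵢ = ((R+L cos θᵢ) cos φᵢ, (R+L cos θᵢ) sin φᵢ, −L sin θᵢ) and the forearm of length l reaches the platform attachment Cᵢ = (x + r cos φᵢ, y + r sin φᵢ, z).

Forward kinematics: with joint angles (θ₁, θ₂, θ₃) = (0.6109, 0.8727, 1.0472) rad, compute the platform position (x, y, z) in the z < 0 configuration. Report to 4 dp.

S1 = (0.1883·cos0.0°, 0.1883·sin0.0°, -0.0688) = (0.1883, 0.0000, -0.0688)
φ2=120.0°: virtual centre (-0.0836, 0.1447, -0.0919), radius l
arm 3 at φ=240.0°: (R−r)+L cos θ3 = 0.1500;  S3 = (-0.0750, -0.1299, -0.1039)
eliminate P² terms by subtracting sphere 1 from 2 and 3
plane₁₂: -0.5437x+0.2895y+-0.0462z = -0.0038
Cramer: x(z) = 0.0102-0.1100z;  y(z) = 0.0059-0.0471z
into |P−S₁|² = l²: 1.0143z² + 0.1763z + -0.1235 = 0;  Δ = 0.5321;  z = -0.4465 or 0.2727 → z<0 root = -0.4465
x = 0.0593, y = 0.0270

(0.0593, 0.0270, -0.4465)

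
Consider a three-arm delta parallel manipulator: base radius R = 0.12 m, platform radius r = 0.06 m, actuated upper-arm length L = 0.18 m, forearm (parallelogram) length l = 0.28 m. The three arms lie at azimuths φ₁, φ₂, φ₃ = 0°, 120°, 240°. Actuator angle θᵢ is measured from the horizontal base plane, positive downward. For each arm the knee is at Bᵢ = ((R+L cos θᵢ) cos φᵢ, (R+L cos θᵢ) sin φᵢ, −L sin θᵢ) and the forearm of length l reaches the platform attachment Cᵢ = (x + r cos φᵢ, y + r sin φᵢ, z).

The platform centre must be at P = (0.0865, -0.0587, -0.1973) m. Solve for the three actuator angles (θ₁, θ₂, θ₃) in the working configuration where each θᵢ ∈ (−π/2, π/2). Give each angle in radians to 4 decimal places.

arm 1 (φ=0.0°): x'=0.0865, y'=-0.0587
  A=-0.0265, B=-0.1973, C=(l²−L²−A²−y'²−z²)/(2L)=0.0081
  √(A²+B²)=0.1991;  θ1 = -1.7043+1.5300 ≈ -0.1743
arm 2 (φ=120.0°): x'=-0.0941, y'=-0.0456
  A cos θ + B sin θ = C:  0.1541·cos θ + -0.1973·sin θ = -0.0521
  θ2 = atan2(B,A) + arccos(C/0.2503) = 0.8726
φ3=240.0° → target in arm frame (0.0076, 0.1043)
  A cos θ + B sin θ = C:  0.0524·cos θ + -0.1973·sin θ = -0.0182
  √(A²+B²)=0.2041;  θ3 = -1.3111+1.6600 ≈ 0.3488

θ₁ = -0.1743, θ₂ = 0.8726, θ₃ = 0.3488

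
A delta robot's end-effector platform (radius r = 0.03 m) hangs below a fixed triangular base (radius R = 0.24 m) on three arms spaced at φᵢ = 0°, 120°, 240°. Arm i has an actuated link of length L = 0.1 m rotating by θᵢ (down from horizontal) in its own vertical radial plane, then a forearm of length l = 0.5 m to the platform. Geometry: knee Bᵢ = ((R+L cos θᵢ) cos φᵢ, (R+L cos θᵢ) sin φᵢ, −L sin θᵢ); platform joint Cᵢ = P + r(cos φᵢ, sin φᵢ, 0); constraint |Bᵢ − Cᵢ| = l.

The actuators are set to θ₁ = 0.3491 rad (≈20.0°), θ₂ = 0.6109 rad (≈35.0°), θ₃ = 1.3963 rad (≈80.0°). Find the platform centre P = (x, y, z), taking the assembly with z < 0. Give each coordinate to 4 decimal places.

(0.0740, 0.0785, -0.4712)

S1 = (0.3040·cos0.0°, 0.3040·sin0.0°, -0.0342) = (0.3040, 0.0000, -0.0342)
φ2=120.0°: virtual centre (-0.1460, 0.2528, -0.0574), radius l
S3 = (0.2274·cos240.0°, 0.2274·sin240.0°, -0.0985) = (-0.1137, -0.1969, -0.0985)
subtract pairs → two planes through P
plane₁₂: -0.8998x+0.5056y+-0.0463z = -0.0051
Cramer: x(z) = 0.0235-0.1072z;  y(z) = 0.0318-0.0991z
into |P−S₁|² = l²: 1.0213z² + 0.1222z + -0.1692 = 0;  Δ = 0.7060;  z = -0.4712 or 0.3515 → z<0 root = -0.4712
x = 0.0740, y = 0.0785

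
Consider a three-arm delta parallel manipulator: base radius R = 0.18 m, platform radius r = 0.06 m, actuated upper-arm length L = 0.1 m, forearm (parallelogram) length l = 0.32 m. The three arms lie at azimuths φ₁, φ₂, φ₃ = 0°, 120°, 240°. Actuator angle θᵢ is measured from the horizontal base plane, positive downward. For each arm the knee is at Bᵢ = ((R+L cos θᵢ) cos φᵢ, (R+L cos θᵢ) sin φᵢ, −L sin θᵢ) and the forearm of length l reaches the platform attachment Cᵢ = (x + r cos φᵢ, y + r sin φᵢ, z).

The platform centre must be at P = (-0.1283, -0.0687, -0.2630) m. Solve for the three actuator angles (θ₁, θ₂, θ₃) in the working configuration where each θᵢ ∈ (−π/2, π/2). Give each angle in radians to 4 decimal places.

θ₁ = 1.3956, θ₂ = 0.6101, θ₃ = -0.3495

rotate P by −φ1: (-0.1283, -0.0687, -0.2630)
  A cos θ + B sin θ = C:  0.2483·cos θ + -0.2630·sin θ = -0.2157
  θ1 = atan2(B,A) + arccos(C/0.3617) = 1.3956
φ2=120.0° → target in arm frame (0.0047, 0.1455)
  A=0.1153, B=-0.2630, C=(l²−L²−A²−y'²−z²)/(2L)=-0.0562
  γ=atan2(-0.2630,0.1153)=-1.1575;  ψ=arccos(-0.1956)=1.7676;  θ2=γ+ψ≈0.6101
φ3=240.0° → target in arm frame (0.1236, -0.0768)
  A cos θ + B sin θ = C:  -0.0036·cos θ + -0.2630·sin θ = 0.0866
  θ3 = atan2(B,A) + arccos(C/0.2630) = -0.3495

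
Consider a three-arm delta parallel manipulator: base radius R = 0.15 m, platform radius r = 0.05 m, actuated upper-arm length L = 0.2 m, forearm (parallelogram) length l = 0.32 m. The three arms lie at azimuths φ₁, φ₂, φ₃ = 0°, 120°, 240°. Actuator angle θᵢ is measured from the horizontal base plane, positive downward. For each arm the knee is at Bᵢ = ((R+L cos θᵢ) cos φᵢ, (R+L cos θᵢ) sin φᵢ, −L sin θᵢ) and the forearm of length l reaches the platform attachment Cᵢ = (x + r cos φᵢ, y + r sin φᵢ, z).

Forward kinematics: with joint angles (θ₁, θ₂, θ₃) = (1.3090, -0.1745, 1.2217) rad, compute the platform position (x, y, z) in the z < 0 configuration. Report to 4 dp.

arm 1 at φ=0.0°: ρ1 = 0.1518;  S1 = (0.1518, 0.0000, -0.1932)
S2 = (0.2970·cos120.0°, 0.2970·sin120.0°, 0.0347) = (-0.1485, 0.2572, 0.0347)
arm 3 at φ=240.0°: ρ3 = 0.1684;  S3 = (-0.0842, -0.1458, -0.1879)
subtract pairs → two planes through P
linear system: -0.6005x+0.5144y = 0.0290−0.4558z; -0.4719x+-0.2917y = 0.0033−0.0105z
det = 0.4179;  x = -0.0244+0.3311z,  y = 0.0280+-0.4997z
sphere 1 gives Az²+Bz+C=0 with A=1.3593, B=0.2418, C=-0.0333;  B²−4AC=0.2394;  roots -0.2689, 0.0910;  negative root z = -0.2689
x = -0.1134, y = 0.1624

(-0.1134, 0.1624, -0.2689)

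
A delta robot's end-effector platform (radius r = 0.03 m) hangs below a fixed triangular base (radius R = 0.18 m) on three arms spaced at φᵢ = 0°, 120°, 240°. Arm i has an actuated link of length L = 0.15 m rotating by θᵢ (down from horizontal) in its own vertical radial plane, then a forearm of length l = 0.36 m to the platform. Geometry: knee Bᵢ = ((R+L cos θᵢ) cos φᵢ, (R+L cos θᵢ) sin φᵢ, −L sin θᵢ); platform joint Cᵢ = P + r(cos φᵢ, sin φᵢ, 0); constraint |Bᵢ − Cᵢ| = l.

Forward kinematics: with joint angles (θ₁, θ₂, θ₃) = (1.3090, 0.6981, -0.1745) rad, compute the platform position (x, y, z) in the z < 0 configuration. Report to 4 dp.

(-0.1337, -0.0772, -0.2850)

O1 = (0.1888·cos0.0°, 0.1888·sin0.0°, -0.1449) = (0.1888, 0.0000, -0.1449)
arm 2 at φ=120.0°: e+L cos θ2 = 0.2649;  O2 = (-0.1325, 0.2294, -0.0964)
φ3=240.0°: virtual centre (-0.1489, -0.2578, 0.0260), radius l
subtract pairs → two planes through P
plane₁₂: -0.6426x+0.4588y+0.0969z = 0.0228
det = 0.6412;  x = -0.0417+0.3226z,  y = -0.0087+0.2405z
quadratic in z: (1.1619)z²+(0.1368)z+(-0.0554)=0, √Δ=0.5254 → z ∈ {-0.2850, 0.1672}; z = -0.2850 (taking z<0)
x = -0.1337, y = -0.0772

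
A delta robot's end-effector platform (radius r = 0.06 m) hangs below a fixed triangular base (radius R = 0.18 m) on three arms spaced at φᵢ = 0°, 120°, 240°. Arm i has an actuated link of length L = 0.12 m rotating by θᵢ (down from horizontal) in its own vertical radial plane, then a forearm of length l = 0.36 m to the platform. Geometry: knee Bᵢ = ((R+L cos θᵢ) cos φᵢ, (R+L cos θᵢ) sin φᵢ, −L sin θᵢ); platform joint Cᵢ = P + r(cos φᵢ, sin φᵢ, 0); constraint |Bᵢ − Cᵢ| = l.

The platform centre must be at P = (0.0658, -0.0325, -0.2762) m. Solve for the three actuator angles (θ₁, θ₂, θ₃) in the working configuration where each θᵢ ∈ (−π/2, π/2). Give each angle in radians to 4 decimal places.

θ₁ = -0.3495, θ₂ = 0.5237, θ₃ = 0.1744

φ1=0.0° → target in arm frame (0.0658, -0.0325)
  A cos θ + B sin θ = C:  0.0542·cos θ + -0.2762·sin θ = 0.1455
  √(A²+B²)=0.2815;  θ1 = -1.3770+1.0275 ≈ -0.3495
arm 2 (φ=120.0°): x'=-0.0610, y'=-0.0407
  e−x'=0.1810;  (l²−L²−(e−x')²−y'²−z²)/2L = 0.0187
  √(A²+B²)=0.3302;  θ2 = -0.9906+1.5143 ≈ 0.5237
φ3=240.0° → target in arm frame (-0.0048, 0.0732)
  A cos θ + B sin θ = C:  0.1248·cos θ + -0.2762·sin θ = 0.0749
  γ=atan2(-0.2762,0.1248)=-1.1465;  ψ=arccos(0.2473)=1.3209;  θ3=γ+ψ≈0.1744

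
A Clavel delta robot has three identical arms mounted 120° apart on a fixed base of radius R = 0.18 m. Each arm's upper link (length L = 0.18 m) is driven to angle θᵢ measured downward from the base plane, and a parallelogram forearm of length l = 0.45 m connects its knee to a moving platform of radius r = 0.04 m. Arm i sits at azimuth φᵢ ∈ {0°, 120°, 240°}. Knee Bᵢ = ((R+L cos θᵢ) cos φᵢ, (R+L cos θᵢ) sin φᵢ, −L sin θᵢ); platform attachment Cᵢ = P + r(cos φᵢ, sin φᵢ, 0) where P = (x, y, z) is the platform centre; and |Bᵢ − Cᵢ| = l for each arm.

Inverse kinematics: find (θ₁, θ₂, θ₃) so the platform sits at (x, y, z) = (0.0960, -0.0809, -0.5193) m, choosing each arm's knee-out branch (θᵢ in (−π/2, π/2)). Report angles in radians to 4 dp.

θ₁ = 0.6983, θ₂ = 1.3964, θ₃ = 0.9597

arm 1 (φ=0.0°): x'=0.0960, y'=-0.0809
  A cos θ + B sin θ = C:  0.0440·cos θ + -0.5193·sin θ = -0.3001
  γ=atan2(-0.5193,0.0440)=-1.4863;  ψ=arccos(-0.5759)=2.1845;  θ1=γ+ψ≈0.6983
arm 2 (φ=120.0°): x'=-0.1181, y'=-0.0427
  e−x'=0.2581;  (l²−L²−(e−x')²−y'²−z²)/2L = -0.4666
  θ2 = atan2(B,A) + arccos(C/0.5799) = 1.3964
φ3=240.0° → target in arm frame (0.0221, 0.1236)
  A=0.1179, B=-0.5193, C=(l²−L²−A²−y'²−z²)/(2L)=-0.3577
  √(A²+B²)=0.5325;  θ3 = -1.3475+2.3072 ≈ 0.9597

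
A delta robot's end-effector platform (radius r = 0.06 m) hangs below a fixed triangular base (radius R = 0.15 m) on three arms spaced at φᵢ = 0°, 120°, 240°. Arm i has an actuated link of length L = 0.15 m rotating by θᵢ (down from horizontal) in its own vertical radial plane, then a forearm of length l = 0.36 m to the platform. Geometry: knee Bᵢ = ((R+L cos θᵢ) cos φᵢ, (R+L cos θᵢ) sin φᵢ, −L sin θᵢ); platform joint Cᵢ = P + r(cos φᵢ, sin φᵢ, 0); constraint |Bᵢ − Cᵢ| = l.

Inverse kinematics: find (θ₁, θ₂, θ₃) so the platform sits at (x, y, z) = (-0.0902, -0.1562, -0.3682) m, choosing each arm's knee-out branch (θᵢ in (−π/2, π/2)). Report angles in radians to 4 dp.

arm 1 (φ=0.0°): x'=-0.0902, y'=-0.1562
  A=0.1802, B=-0.3682, C=(l²−L²−A²−y'²−z²)/(2L)=-0.2845
  θ1 = atan2(B,A) + arccos(C/0.4099) = 1.2221
φ2=120.0° → target in arm frame (-0.0902, 0.1562)
  A=0.1802, B=-0.3682, C=(l²−L²−A²−y'²−z²)/(2L)=-0.2845
  θ2 = atan2(B,A) + arccos(C/0.4099) = 1.2220
rotate P by −φ3: (0.1804, 0.0000, -0.3682)
  A cos θ + B sin θ = C:  -0.0904·cos θ + -0.3682·sin θ = -0.1221
  √(A²+B²)=0.3791;  θ3 = -1.8115+1.8988 ≈ 0.0873

θ₁ = 1.2221, θ₂ = 1.2220, θ₃ = 0.0873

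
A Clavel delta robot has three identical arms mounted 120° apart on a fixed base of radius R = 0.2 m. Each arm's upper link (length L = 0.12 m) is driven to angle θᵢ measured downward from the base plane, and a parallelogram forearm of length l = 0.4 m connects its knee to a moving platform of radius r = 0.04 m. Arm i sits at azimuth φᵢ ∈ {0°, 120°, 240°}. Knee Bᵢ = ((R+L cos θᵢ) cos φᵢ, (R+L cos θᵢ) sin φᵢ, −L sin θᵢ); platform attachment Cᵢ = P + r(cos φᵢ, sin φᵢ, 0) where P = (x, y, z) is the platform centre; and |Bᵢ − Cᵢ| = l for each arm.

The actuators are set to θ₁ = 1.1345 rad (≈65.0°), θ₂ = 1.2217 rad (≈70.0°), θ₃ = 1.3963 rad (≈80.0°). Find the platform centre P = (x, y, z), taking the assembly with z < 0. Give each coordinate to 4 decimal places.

(0.0209, 0.0180, -0.4604)

S1 = (0.2107·cos0.0°, 0.2107·sin0.0°, -0.1088) = (0.2107, 0.0000, -0.1088)
φ2=120.0°: virtual centre (-0.1005, 0.1741, -0.1128), radius l
S3 = (0.1808·cos240.0°, 0.1808·sin240.0°, -0.1182) = (-0.0904, -0.1566, -0.1182)
eliminate P² terms by subtracting sphere 1 from 2 and 3
[-0.6225 0.3482 -0.0080]·P = -0.0031;  [-0.6023 -0.3132 -0.0188]·P = -0.0096
Cramer: x(z) = 0.0106-0.0224z;  y(z) = 0.0101-0.0171z
into |P−S₁|² = l²: 1.0008z² + 0.2261z + -0.1080 = 0;  Δ = 0.4836;  z = -0.4604 or 0.2345 → z<0 root = -0.4604
x = 0.0209, y = 0.0180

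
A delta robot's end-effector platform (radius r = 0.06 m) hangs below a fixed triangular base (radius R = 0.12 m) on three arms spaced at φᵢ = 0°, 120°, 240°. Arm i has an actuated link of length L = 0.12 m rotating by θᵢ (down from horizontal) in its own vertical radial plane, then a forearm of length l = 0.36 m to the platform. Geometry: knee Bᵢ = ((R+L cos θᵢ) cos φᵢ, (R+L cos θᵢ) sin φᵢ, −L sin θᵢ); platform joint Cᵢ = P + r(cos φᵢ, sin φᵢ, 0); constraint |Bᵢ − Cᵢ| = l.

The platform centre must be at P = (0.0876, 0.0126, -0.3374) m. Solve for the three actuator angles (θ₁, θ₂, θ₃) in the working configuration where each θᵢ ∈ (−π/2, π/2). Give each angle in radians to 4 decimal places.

θ₁ = -0.0870, θ₂ = 0.4363, θ₃ = 0.5235

arm 1 (φ=0.0°): x'=0.0876, y'=0.0126
  A=-0.0276, B=-0.3374, C=(l²−L²−A²−y'²−z²)/(2L)=0.0018
  γ=atan2(-0.3374,-0.0276)=-1.6524;  ψ=arccos(0.0054)=1.5654;  θ1=γ+ψ≈-0.0870
φ2=120.0° → target in arm frame (-0.0329, -0.0822)
  e−x'=0.0929;  (l²−L²−(e−x')²−y'²−z²)/2L = -0.0584
  √(A²+B²)=0.3500;  θ2 = -1.3021+1.7385 ≈ 0.4363
arm 3 (φ=240.0°): x'=-0.0547, y'=0.0696
  e−x'=0.1147;  (l²−L²−(e−x')²−y'²−z²)/2L = -0.0693
  θ3 = atan2(B,A) + arccos(C/0.3564) = 0.5235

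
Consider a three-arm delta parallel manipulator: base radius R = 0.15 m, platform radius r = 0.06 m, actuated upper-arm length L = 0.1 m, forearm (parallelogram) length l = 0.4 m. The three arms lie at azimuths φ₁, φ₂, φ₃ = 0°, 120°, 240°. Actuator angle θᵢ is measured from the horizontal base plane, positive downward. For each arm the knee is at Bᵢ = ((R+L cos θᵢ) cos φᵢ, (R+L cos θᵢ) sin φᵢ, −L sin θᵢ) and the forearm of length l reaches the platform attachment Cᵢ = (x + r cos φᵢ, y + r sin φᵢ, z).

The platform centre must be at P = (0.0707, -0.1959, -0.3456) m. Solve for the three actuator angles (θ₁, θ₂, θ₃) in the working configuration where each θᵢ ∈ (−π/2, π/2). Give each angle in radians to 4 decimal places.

arm 1 (φ=0.0°): x'=0.0707, y'=-0.1959
  e−x'=0.0193;  (l²−L²−(e−x')²−y'²−z²)/2L = -0.0409
  γ=atan2(-0.3456,0.0193)=-1.5150;  ψ=arccos(-0.1183)=1.6894;  θ1=γ+ψ≈0.1744
rotate P by −φ2: (-0.2050, 0.0367, -0.3456)
  A cos θ + B sin θ = C:  0.2950·cos θ + -0.3456·sin θ = -0.2891
  γ=atan2(-0.3456,0.2950)=-0.8642;  ψ=arccos(-0.6362)=2.2603;  θ2=γ+ψ≈1.3961
φ3=240.0° → target in arm frame (0.1343, 0.1592)
  A=-0.0443, B=-0.3456, C=(l²−L²−A²−y'²−z²)/(2L)=0.0163
  √(A²+B²)=0.3484;  θ3 = -1.6983+1.5240 ≈ -0.1743

θ₁ = 0.1744, θ₂ = 1.3961, θ₃ = -0.1743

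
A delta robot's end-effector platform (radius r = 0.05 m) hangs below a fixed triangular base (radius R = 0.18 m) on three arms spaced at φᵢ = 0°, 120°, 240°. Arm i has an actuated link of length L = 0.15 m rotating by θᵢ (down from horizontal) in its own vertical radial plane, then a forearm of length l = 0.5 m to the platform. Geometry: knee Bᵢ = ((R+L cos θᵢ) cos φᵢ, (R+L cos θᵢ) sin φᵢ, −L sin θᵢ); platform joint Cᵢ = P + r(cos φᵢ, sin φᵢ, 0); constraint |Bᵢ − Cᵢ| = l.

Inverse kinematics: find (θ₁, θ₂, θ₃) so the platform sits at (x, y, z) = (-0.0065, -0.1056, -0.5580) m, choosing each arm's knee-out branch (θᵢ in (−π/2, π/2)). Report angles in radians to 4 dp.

θ₁ = 0.9600, θ₂ = 1.2215, θ₃ = 0.6108

φ1=0.0° → target in arm frame (-0.0065, -0.1056)
  A cos θ + B sin θ = C:  0.1365·cos θ + -0.5580·sin θ = -0.3788
  γ=atan2(-0.5580,0.1365)=-1.3309;  ψ=arccos(-0.6595)=2.2909;  θ1=γ+ψ≈0.9600
rotate P by −φ2: (-0.0882, 0.0584, -0.5580)
  A=0.2182, B=-0.5580, C=(l²−L²−A²−y'²−z²)/(2L)=-0.4496
  √(A²+B²)=0.5991;  θ2 = -1.1980+2.4196 ≈ 1.2215
φ3=240.0° → target in arm frame (0.0947, 0.0472)
  A cos θ + B sin θ = C:  0.0353·cos θ + -0.5580·sin θ = -0.2911
  γ=atan2(-0.5580,0.0353)=-1.5076;  ψ=arccos(-0.5207)=2.1184;  θ3=γ+ψ≈0.6108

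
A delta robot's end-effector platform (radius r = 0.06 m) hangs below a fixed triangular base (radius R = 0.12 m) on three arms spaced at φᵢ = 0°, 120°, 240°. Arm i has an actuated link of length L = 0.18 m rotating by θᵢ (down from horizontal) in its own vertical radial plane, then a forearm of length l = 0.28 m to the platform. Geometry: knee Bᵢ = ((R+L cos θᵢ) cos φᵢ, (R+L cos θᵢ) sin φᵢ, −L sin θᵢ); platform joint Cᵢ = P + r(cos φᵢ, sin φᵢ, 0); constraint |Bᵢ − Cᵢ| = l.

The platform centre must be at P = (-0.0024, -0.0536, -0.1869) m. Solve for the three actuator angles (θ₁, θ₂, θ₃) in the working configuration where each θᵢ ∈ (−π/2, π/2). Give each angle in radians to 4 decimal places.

θ₁ = 0.2616, θ₂ = 0.5236, θ₃ = -0.0873

arm 1 (φ=0.0°): x'=-0.0024, y'=-0.0536
  A=0.0624, B=-0.1869, C=(l²−L²−A²−y'²−z²)/(2L)=0.0119
  γ=atan2(-0.1869,0.0624)=-1.2486;  ψ=arccos(0.0606)=1.5101;  θ1=γ+ψ≈0.2616
rotate P by −φ2: (-0.0452, 0.0289, -0.1869)
  e−x'=0.1052;  (l²−L²−(e−x')²−y'²−z²)/2L = -0.0023
  √(A²+B²)=0.2145;  θ2 = -1.0581+1.5816 ≈ 0.5236
arm 3 (φ=240.0°): x'=0.0476, y'=0.0247
  A=0.0124, B=-0.1869, C=(l²−L²−A²−y'²−z²)/(2L)=0.0286
  γ=atan2(-0.1869,0.0124)=-1.5046;  ψ=arccos(0.1528)=1.4174;  θ3=γ+ψ≈-0.0873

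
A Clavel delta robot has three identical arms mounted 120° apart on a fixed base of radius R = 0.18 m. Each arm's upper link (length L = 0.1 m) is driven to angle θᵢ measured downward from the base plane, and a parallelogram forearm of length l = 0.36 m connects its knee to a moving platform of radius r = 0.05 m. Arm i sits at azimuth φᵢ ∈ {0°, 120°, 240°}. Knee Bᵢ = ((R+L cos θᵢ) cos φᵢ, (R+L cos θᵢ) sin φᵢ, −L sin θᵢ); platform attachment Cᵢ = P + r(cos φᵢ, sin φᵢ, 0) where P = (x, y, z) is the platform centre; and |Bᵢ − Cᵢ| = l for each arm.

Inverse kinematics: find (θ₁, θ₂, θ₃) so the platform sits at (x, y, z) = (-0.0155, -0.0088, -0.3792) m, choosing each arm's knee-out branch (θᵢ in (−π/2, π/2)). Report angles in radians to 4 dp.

rotate P by −φ1: (-0.0155, -0.0088, -0.3792)
  e−x'=0.1455;  (l²−L²−(e−x')²−y'²−z²)/2L = -0.2272
  γ=atan2(-0.3792,0.1455)=-1.2044;  ψ=arccos(-0.5594)=2.1645;  θ1=γ+ψ≈0.9600
arm 2 (φ=120.0°): x'=0.0001, y'=0.0178
  A=0.1299, B=-0.3792, C=(l²−L²−A²−y'²−z²)/(2L)=-0.2069
  √(A²+B²)=0.4008;  θ2 = -1.2408+2.1131 ≈ 0.8723
arm 3 (φ=240.0°): x'=0.0154, y'=-0.0090
  A cos θ + B sin θ = C:  0.1146·cos θ + -0.3792·sin θ = -0.1871
  √(A²+B²)=0.3961;  θ3 = -1.2772+2.0626 ≈ 0.7854

θ₁ = 0.9600, θ₂ = 0.8723, θ₃ = 0.7854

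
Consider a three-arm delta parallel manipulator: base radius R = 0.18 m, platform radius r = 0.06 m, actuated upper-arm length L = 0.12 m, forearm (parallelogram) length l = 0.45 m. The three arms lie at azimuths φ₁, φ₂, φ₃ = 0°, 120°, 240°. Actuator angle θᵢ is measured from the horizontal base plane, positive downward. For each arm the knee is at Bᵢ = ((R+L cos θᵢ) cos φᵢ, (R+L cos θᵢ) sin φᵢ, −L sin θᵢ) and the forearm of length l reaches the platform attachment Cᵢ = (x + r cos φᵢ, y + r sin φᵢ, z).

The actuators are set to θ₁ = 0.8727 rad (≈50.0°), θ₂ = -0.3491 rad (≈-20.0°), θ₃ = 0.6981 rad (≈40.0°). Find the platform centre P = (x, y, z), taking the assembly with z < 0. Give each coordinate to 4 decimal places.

(-0.1026, 0.1272, -0.4026)

O1 = (0.1971·cos0.0°, 0.1971·sin0.0°, -0.0919) = (0.1971, 0.0000, -0.0919)
arm 2 at φ=120.0°: (R−r)+L cos θ2 = 0.2328;  O2 = (-0.1164, 0.2016, 0.0410)
arm 3 at φ=240.0°: (R−r)+L cos θ3 = 0.2119;  O3 = (-0.1060, -0.1835, -0.0771)
eliminate P² terms by subtracting sphere 1 from 2 and 3
[-0.6270 0.4032 0.2659]·P = 0.0086;  [-0.6062 -0.3671 0.0296]·P = 0.0036
Cramer: x(z) = -0.0096+0.2309z;  y(z) = 0.0062-0.3006z
into |P−O₁|² = l²: 1.1437z² + 0.0846z + -0.1513 = 0;  Δ = 0.6991;  z = -0.4026 or 0.3285 → z<0 root = -0.4026
x = -0.1026, y = 0.1272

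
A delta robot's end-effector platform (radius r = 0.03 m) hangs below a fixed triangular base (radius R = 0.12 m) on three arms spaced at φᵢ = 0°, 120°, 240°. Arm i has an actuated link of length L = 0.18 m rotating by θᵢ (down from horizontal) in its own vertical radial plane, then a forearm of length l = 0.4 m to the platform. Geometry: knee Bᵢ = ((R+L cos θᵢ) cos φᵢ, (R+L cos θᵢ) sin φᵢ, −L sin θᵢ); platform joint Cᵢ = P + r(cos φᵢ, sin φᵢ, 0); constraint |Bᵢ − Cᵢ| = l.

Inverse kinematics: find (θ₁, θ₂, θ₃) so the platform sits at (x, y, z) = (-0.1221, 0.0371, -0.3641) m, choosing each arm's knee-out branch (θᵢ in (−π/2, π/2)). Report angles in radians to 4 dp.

φ1=0.0° → target in arm frame (-0.1221, 0.0371)
  A=0.2121, B=-0.3641, C=(l²−L²−A²−y'²−z²)/(2L)=-0.1426
  √(A²+B²)=0.4214;  θ1 = -1.0433+1.9160 ≈ 0.8727
rotate P by −φ2: (0.0932, 0.0872, -0.3641)
  A cos θ + B sin θ = C:  -0.0032·cos θ + -0.3641·sin θ = -0.0349
  θ2 = atan2(B,A) + arccos(C/0.3641) = 0.0874
arm 3 (φ=240.0°): x'=0.0289, y'=-0.1243
  A=0.0611, B=-0.3641, C=(l²−L²−A²−y'²−z²)/(2L)=-0.0671
  θ3 = atan2(B,A) + arccos(C/0.3692) = 0.3489

θ₁ = 0.8727, θ₂ = 0.0874, θ₃ = 0.3489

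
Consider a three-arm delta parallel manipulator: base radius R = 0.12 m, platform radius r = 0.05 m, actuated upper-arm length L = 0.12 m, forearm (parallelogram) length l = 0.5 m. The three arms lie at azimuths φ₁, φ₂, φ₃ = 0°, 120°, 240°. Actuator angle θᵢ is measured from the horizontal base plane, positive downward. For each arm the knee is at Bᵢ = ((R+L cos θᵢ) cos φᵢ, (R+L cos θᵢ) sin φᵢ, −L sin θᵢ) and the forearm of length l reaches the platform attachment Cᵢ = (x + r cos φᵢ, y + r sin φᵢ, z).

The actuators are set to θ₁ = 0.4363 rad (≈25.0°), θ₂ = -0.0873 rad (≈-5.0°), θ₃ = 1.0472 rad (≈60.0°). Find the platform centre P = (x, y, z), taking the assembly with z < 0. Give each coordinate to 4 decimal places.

(0.0191, 0.2130, -0.4739)

S1 = (0.1788·cos0.0°, 0.1788·sin0.0°, -0.0507) = (0.1788, 0.0000, -0.0507)
arm 2 at φ=120.0°: e+L cos θ2 = 0.1895;  S2 = (-0.0948, 0.1641, 0.0105)
arm 3 at φ=240.0°: e+L cos θ3 = 0.1300;  S3 = (-0.0650, -0.1126, -0.1039)
eliminate P² terms by subtracting sphere 1 from 2 and 3
[-0.5471 0.3283 0.1223]·P = 0.0015;  [-0.4875 -0.2252 -0.1064]·P = -0.0068
Cramer: x(z) = 0.0067-0.0261z;  y(z) = 0.0158-0.4162z
sphere 1 gives Az²+Bz+C=0 with A=1.1739, B=0.0973, C=-0.2176;  B²−4AC=1.0311;  roots -0.4739, 0.3911;  negative root z = -0.4739
x = 0.0191, y = 0.2130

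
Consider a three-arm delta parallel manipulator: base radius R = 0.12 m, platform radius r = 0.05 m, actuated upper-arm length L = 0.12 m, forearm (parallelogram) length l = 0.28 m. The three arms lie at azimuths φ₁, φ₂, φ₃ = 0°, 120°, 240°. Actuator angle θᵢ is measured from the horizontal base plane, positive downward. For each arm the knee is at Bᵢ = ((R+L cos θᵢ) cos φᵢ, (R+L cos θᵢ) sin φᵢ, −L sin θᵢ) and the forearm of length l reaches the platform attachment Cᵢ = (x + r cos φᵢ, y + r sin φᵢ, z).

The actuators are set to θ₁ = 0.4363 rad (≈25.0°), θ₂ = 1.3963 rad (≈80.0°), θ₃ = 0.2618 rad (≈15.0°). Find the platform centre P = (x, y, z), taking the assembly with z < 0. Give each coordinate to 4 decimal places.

O1 = (0.1788·cos0.0°, 0.1788·sin0.0°, -0.0507) = (0.1788, 0.0000, -0.0507)
O2 = (0.0908·cos120.0°, 0.0908·sin120.0°, -0.1182) = (-0.0454, 0.0787, -0.1182)
φ3=240.0°: virtual centre (-0.0930, -0.1610, -0.0311), radius l
eliminate P² terms by subtracting sphere 1 from 2 and 3
linear system: -0.4484x+0.1573y = -0.0123−-0.1349z; -0.5434x+-0.3220y = 0.0010−0.0393z
Cramer: x(z) = 0.0166-0.1621z;  y(z) = -0.0311+0.3957z
into |P−O₁|² = l²: 1.1828z² + 0.1294z + -0.0486 = 0;  Δ = 0.2465;  z = -0.2646 or 0.1552 → z<0 root = -0.2646
x = 0.0595, y = -0.1357

(0.0595, -0.1357, -0.2646)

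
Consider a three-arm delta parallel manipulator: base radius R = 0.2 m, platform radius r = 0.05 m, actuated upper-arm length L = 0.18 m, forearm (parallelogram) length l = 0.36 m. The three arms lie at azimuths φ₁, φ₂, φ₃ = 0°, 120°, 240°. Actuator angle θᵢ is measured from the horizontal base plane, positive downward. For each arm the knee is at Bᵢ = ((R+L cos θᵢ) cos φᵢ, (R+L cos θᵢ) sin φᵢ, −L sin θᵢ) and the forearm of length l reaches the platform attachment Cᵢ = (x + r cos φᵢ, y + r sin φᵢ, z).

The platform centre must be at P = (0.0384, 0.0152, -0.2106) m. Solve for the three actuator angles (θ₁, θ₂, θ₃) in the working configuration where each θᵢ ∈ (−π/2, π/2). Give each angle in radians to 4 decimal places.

arm 1 (φ=0.0°): x'=0.0384, y'=0.0152
  e−x'=0.1116;  (l²−L²−(e−x')²−y'²−z²)/2L = 0.1116
  θ1 = atan2(B,A) + arccos(C/0.2383) = 0.0002
rotate P by −φ2: (-0.0060, -0.0409, -0.2106)
  A cos θ + B sin θ = C:  0.1560·cos θ + -0.2106·sin θ = 0.0745
  √(A²+B²)=0.2621;  θ2 = -0.9331+1.2825 ≈ 0.3493
φ3=240.0° → target in arm frame (-0.0324, 0.0257)
  A cos θ + B sin θ = C:  0.1824·cos θ + -0.2106·sin θ = 0.0526
  γ=atan2(-0.2106,0.1824)=-0.8571;  ψ=arccos(0.1888)=1.3809;  θ3=γ+ψ≈0.5237

θ₁ = 0.0002, θ₂ = 0.3493, θ₃ = 0.5237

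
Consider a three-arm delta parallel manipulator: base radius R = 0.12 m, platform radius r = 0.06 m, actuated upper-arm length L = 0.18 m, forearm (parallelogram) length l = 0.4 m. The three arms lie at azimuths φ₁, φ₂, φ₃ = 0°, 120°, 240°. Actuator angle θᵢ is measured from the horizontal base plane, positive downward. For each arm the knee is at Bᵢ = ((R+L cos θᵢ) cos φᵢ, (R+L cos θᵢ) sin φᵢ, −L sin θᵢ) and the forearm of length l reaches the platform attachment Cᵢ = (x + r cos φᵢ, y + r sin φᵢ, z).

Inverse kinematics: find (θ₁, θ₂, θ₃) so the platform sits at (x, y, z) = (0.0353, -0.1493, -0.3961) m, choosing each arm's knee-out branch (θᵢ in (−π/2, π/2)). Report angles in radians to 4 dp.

φ1=0.0° → target in arm frame (0.0353, -0.1493)
  A=0.0247, B=-0.3961, C=(l²−L²−A²−y'²−z²)/(2L)=-0.1450
  γ=atan2(-0.3961,0.0247)=-1.5085;  ψ=arccos(-0.3653)=1.9448;  θ1=γ+ψ≈0.4363
arm 2 (φ=120.0°): x'=-0.1469, y'=0.0441
  A=0.2069, B=-0.3961, C=(l²−L²−A²−y'²−z²)/(2L)=-0.2057
  √(A²+B²)=0.4469;  θ2 = -1.0893+2.0492 ≈ 0.9599
φ3=240.0° → target in arm frame (0.1116, 0.1052)
  A cos θ + B sin θ = C:  -0.0516·cos θ + -0.3961·sin θ = -0.1195
  γ=atan2(-0.3961,-0.0516)=-1.7005;  ψ=arccos(-0.2993)=1.8747;  θ3=γ+ψ≈0.1743

θ₁ = 0.4363, θ₂ = 0.9599, θ₃ = 0.1743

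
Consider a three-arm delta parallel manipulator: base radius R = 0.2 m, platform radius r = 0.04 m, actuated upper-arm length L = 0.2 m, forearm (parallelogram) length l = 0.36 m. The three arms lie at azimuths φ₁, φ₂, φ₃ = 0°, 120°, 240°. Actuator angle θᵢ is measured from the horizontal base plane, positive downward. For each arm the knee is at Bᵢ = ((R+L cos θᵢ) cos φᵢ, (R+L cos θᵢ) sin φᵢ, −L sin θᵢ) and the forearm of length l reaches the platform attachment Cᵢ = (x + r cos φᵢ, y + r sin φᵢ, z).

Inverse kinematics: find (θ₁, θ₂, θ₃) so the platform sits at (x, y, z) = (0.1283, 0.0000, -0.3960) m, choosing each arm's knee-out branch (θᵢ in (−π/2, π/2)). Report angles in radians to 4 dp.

θ₁ = 0.5236, θ₂ = 1.3091, θ₃ = 1.3091

φ1=0.0° → target in arm frame (0.1283, 0.0000)
  A cos θ + B sin θ = C:  0.0317·cos θ + -0.3960·sin θ = -0.1706
  γ=atan2(-0.3960,0.0317)=-1.4909;  ψ=arccos(-0.4293)=2.0145;  θ1=γ+ψ≈0.5236
φ2=120.0° → target in arm frame (-0.0641, -0.1111)
  A cos θ + B sin θ = C:  0.2241·cos θ + -0.3960·sin θ = -0.3245
  θ2 = atan2(B,A) + arccos(C/0.4550) = 1.3091
rotate P by −φ3: (-0.0642, 0.1111, -0.3960)
  A cos θ + B sin θ = C:  0.2242·cos θ + -0.3960·sin θ = -0.3245
  θ3 = atan2(B,A) + arccos(C/0.4550) = 1.3091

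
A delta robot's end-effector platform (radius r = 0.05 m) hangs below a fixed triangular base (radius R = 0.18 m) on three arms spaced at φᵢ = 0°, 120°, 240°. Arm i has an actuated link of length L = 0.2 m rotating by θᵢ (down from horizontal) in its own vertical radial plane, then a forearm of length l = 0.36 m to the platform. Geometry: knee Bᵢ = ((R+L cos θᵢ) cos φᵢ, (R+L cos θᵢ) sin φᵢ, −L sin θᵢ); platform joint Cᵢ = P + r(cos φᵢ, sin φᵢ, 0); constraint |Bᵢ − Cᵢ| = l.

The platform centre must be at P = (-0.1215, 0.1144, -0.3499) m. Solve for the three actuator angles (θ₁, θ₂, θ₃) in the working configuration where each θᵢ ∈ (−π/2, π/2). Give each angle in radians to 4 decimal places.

arm 1 (φ=0.0°): x'=-0.1215, y'=0.1144
  e−x'=0.2515;  (l²−L²−(e−x')²−y'²−z²)/2L = -0.2729
  γ=atan2(-0.3499,0.2515)=-0.9476;  ψ=arccos(-0.6334)=2.2567;  θ1=γ+ψ≈1.3091
arm 2 (φ=120.0°): x'=0.1598, y'=0.0480
  A=-0.0298, B=-0.3499, C=(l²−L²−A²−y'²−z²)/(2L)=-0.0901
  θ2 = atan2(B,A) + arccos(C/0.3512) = 0.1743
rotate P by −φ3: (-0.0383, -0.1624, -0.3499)
  e−x'=0.1683;  (l²−L²−(e−x')²−y'²−z²)/2L = -0.2189
  √(A²+B²)=0.3883;  θ3 = -1.1224+2.1696 ≈ 1.0472

θ₁ = 1.3091, θ₂ = 0.1743, θ₃ = 1.0472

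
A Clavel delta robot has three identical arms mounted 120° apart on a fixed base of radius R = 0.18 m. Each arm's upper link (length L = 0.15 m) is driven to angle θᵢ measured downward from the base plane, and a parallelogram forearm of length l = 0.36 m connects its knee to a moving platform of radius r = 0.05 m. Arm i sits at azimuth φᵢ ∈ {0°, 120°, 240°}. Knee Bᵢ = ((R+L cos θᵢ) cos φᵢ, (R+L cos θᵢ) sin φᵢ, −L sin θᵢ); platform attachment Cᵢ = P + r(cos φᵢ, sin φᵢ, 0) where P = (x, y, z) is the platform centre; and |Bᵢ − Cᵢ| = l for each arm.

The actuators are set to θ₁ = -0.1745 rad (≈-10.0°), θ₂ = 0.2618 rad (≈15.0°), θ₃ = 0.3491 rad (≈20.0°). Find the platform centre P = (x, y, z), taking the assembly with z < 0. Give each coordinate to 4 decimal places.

φ1=0.0°: virtual centre (0.2777, 0.0000, 0.0260), radius l
φ2=120.0°: virtual centre (-0.1374, 0.2381, -0.0388), radius l
S3 = (0.2710·cos240.0°, 0.2710·sin240.0°, -0.0513) = (-0.1355, -0.2347, -0.0513)
eliminate P² terms by subtracting sphere 1 from 2 and 3
plane₁₂: -0.8303x+0.4761y+-0.1297z = -0.0007
det = 0.7831;  x = 0.0015+-0.1718z,  y = 0.0011+-0.0271z
sphere 1 gives Az²+Bz+C=0 with A=1.0302, B=0.0428, C=-0.0526;  B²−4AC=0.2187;  roots -0.2477, 0.2062;  negative root z = -0.2477
x = 0.0441, y = 0.0078

(0.0441, 0.0078, -0.2477)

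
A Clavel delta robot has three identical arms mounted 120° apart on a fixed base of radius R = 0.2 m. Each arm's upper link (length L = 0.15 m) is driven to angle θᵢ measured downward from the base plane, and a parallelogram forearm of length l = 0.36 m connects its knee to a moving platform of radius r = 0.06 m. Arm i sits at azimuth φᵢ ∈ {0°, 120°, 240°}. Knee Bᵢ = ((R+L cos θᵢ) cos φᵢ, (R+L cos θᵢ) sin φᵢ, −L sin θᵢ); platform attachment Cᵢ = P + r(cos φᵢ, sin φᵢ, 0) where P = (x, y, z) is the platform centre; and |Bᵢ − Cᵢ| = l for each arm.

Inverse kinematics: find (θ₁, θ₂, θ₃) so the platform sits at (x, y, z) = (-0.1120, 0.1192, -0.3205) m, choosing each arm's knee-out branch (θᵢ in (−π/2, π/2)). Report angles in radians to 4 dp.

φ1=0.0° → target in arm frame (-0.1120, 0.1192)
  e−x'=0.2520;  (l²−L²−(e−x')²−y'²−z²)/2L = -0.2444
  √(A²+B²)=0.4077;  θ1 = -0.9045+2.2137 ≈ 1.3093
arm 2 (φ=120.0°): x'=0.1592, y'=0.0374
  e−x'=-0.0192;  (l²−L²−(e−x')²−y'²−z²)/2L = 0.0087
  θ2 = atan2(B,A) + arccos(C/0.3211) = -0.0870
arm 3 (φ=240.0°): x'=-0.0472, y'=-0.1566
  A=0.1872, B=-0.3205, C=(l²−L²−A²−y'²−z²)/(2L)=-0.1840
  θ3 = atan2(B,A) + arccos(C/0.3712) = 1.0473

θ₁ = 1.3093, θ₂ = -0.0870, θ₃ = 1.0473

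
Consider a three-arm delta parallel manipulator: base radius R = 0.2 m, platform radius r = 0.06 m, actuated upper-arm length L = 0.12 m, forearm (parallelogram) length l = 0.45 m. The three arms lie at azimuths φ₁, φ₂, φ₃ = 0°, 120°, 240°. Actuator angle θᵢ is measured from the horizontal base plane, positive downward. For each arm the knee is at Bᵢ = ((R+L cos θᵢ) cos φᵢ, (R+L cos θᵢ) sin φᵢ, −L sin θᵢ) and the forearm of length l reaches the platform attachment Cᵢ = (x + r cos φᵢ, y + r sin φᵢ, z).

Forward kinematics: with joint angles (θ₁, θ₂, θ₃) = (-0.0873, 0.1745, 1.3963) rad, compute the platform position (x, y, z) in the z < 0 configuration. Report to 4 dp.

(0.1227, 0.1581, -0.3880)

arm 1 at φ=0.0°: (R−r)+L cos θ1 = 0.2595;  centre 1 = (0.2595, 0.0000, 0.0105)
centre 2 = (0.2582·cos120.0°, 0.2582·sin120.0°, -0.0208) = (-0.1291, 0.2236, -0.0208)
arm 3 at φ=240.0°: (R−r)+L cos θ3 = 0.1608;  centre 3 = (-0.0804, -0.1393, -0.1182)
subtract pairs → two planes through P
linear system: -0.7773x+0.4472y = -0.0004−-0.0626z; -0.6799x+-0.2786y = -0.0276−-0.2573z
Cramer: x(z) = 0.0239-0.2545z;  y(z) = 0.0408-0.3024z
into |P−centre ₁|² = l²: 1.1562z² + 0.0743z + -0.1452 = 0;  Δ = 0.6772;  z = -0.3880 or 0.3237 → z<0 root = -0.3880
x = 0.1227, y = 0.1581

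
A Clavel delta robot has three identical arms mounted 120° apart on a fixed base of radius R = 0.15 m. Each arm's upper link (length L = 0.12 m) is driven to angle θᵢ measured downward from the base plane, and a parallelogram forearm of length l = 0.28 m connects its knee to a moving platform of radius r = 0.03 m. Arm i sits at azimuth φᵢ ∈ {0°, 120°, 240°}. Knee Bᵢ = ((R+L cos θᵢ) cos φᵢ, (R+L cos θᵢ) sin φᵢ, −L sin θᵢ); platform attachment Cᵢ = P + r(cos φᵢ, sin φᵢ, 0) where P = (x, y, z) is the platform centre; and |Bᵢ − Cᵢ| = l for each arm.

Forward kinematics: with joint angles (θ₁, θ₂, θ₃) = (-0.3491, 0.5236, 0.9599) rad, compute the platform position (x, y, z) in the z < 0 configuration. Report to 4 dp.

arm 1 at φ=0.0°: (R−r)+L cos θ1 = 0.2328;  S1 = (0.2328, 0.0000, 0.0410)
S2 = (0.2239·cos120.0°, 0.2239·sin120.0°, -0.0600) = (-0.1120, 0.1939, -0.0600)
S3 = (0.1888·cos240.0°, 0.1888·sin240.0°, -0.0983) = (-0.0944, -0.1635, -0.0983)
subtract pairs → two planes through P
plane₁₂: -0.6894x+0.3878y+-0.2021z = -0.0021
Cramer: x(z) = 0.0100-0.3634z;  y(z) = 0.0123-0.1250z
quadratic in z: (1.1477)z²+(0.0768)z+(-0.0269)=0, √Δ=0.3599 → z ∈ {-0.1902, 0.1234}; z = -0.1902 (taking z<0)
x = 0.0791, y = 0.0360

(0.0791, 0.0360, -0.1902)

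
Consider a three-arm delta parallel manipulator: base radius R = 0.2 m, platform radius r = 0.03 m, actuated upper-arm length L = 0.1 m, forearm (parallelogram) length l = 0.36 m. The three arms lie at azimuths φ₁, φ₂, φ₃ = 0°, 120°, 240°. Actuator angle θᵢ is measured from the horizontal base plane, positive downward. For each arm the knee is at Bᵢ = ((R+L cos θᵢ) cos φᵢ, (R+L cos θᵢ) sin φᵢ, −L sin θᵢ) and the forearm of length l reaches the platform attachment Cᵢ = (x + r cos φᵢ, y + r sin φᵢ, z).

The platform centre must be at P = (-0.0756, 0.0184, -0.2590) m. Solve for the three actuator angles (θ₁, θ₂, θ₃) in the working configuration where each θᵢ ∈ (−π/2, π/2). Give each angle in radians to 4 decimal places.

θ₁ = 0.8731, θ₂ = -0.2611, θ₃ = 0.0873

arm 1 (φ=0.0°): x'=-0.0756, y'=0.0184
  A cos θ + B sin θ = C:  0.2456·cos θ + -0.2590·sin θ = -0.0407
  θ1 = atan2(B,A) + arccos(C/0.3569) = 0.8731
rotate P by −φ2: (0.0537, 0.0563, -0.2590)
  A cos θ + B sin θ = C:  0.1163·cos θ + -0.2590·sin θ = 0.1792
  θ2 = atan2(B,A) + arccos(C/0.2839) = -0.2611
rotate P by −φ3: (0.0219, -0.0747, -0.2590)
  e−x'=0.1481;  (l²−L²−(e−x')²−y'²−z²)/2L = 0.1250
  γ=atan2(-0.2590,0.1481)=-1.0513;  ψ=arccos(0.4189)=1.1385;  θ3=γ+ψ≈0.0873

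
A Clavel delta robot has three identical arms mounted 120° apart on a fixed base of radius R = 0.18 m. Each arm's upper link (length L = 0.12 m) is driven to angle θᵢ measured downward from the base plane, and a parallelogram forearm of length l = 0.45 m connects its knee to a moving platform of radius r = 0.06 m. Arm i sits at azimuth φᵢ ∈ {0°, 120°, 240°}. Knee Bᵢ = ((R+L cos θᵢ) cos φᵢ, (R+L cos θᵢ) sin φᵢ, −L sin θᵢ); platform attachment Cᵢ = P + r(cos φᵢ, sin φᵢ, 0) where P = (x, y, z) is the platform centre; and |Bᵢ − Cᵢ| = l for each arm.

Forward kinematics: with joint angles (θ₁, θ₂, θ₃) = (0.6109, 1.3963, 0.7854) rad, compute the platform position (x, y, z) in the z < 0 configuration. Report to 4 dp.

(0.0782, -0.0883, -0.4873)

centre 1 = (0.2183·cos0.0°, 0.2183·sin0.0°, -0.0688) = (0.2183, 0.0000, -0.0688)
arm 2 at φ=120.0°: (R−r)+L cos θ2 = 0.1408;  centre 2 = (-0.0704, 0.1220, -0.1182)
centre 3 = (0.2049·cos240.0°, 0.2049·sin240.0°, -0.0849) = (-0.1024, -0.1774, -0.0849)
|centre ₂|²−|centre ₁|² = -0.0186;  |centre ₃|²−|centre ₁|² = -0.0032
linear system: -0.5774x+0.2439y = -0.0186−-0.0987z; -0.6414x+-0.3548y = -0.0032−-0.0320z
det = 0.3613;  x = 0.0204+-0.1185z,  y = -0.0278+0.1240z
into |P−centre ₁|² = l²: 1.0294z² + 0.1777z + -0.1578 = 0;  Δ = 0.6815;  z = -0.4873 or 0.3147 → z<0 root = -0.4873
x = 0.0782, y = -0.0883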